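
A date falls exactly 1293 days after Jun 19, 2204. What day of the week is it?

Sunday

Jun 19, 2204 is a Tuesday.
1293 mod 7 = 5, so 1293 days after a Tuesday is Tuesday + 5 = Sunday.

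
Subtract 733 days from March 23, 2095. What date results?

March 20, 2093

−365 (one year) → Mar 23, 2094 (368 left).
−23 → Feb 28, 2094 (end of Feb, 28 days; 345 left).
−28 → Jan 31, 2094 (end of Jan, 31 days; 317 left).
−31 → Dec 31, 2093 (end of Dec, 31 days; 286 left).
−31 → Nov 30, 2093 (end of Nov, 30 days; 255 left).
−30 → Oct 31, 2093 (end of Oct, 31 days; 225 left).
−31 → Sep 30, 2093 (end of Sep, 30 days; 194 left).
−30 → Aug 31, 2093 (end of Aug, 31 days; 164 left).
−31 → Jul 31, 2093 (end of Jul, 31 days; 133 left).
−31 → Jun 30, 2093 (end of Jun, 30 days; 102 left).
−30 → May 31, 2093 (end of May, 31 days; 72 left).
−31 → Apr 30, 2093 (end of Apr, 30 days; 41 left).
−30 → Mar 31, 2093 (end of Mar, 31 days; 11 left).
−11 → Mar 20, 2093.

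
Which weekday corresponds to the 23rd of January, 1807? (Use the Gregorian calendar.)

Doomsday rule: the anchor day for the 1800s is Friday. For year 07: 7÷12 = 0 r 7, and 7÷4 = 1, so 0+7+1 = 8.
Friday + 8 ≡ Saturday — that's 1807's doomsday.
In January the doomsday date is Jan 3 (1807 is not a leap year).
Jan 23 is 20 days after Jan 3; 20 mod 7 = 6, so Saturday + 6 = Friday.

Friday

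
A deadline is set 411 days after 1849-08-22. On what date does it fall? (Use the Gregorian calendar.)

October 7, 1850

+365 (one year) → Aug 22, 1850 (46 left).
Aug has 31 days: +10 → Sep 1, 1850 (36 left).
Sep has 30 days: +30 → Oct 1, 1850 (6 left).
+6 → Oct 7, 1850.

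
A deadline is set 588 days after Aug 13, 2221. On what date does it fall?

+365 (one year) → Aug 13, 2222 (223 left).
Aug has 31 days: +19 → Sep 1, 2222 (204 left).
Sep has 30 days: +30 → Oct 1, 2222 (174 left).
Oct has 31 days: +31 → Nov 1, 2222 (143 left).
Nov has 30 days: +30 → Dec 1, 2222 (113 left).
Dec has 31 days: +31 → Jan 1, 2223 (82 left).
Jan has 31 days: +31 → Feb 1, 2223 (51 left).
Feb has 28 days: +28 → Mar 1, 2223 (23 left).
+23 → Mar 24, 2223.

March 24, 2223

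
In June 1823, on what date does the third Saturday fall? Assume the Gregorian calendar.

June 1, 1823 is a Sunday.
The first Saturday is therefore June 7 (6 days later).
The third Saturday is 7 + 2×7 = June 21.

June 21, 1823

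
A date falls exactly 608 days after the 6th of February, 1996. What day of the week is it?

Monday

First find the weekday of Feb 6, 1996. Doomsday rule: the anchor day for the 1900s is Wednesday. For year 96: 96÷12 = 8 r 0, and 0÷4 = 0, so 8+0+0 = 8.
Wednesday + 8 ≡ Thursday — that's 1996's doomsday.
In February the doomsday date is Feb 29 (1996 is a leap year (divisible by 4)).
Feb 6 is 23 days before Feb 29; 23 mod 7 = 2, so Thursday − 2 = Tuesday.
608 mod 7 = 6, so 608 days after a Tuesday is Tuesday + 6 = Monday.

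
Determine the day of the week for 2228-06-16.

Monday

Doomsday rule: the anchor day for the 2200s is Friday. For year 28: 28÷12 = 2 r 4, and 4÷4 = 1, so 2+4+1 = 7.
Friday + 7 ≡ Friday — that's 2228's doomsday.
In June the doomsday date is Jun 6.
Jun 16 is 10 days after Jun 6; 10 mod 7 = 3, so Friday + 3 = Monday.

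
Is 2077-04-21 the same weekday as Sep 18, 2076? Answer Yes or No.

No

From Sep 18, 2076 to Apr 21, 2077 is 215 days.
215 mod 7 = 5, so they are different weekdays.
(Sep 18, 2076 is a Friday; Apr 21, 2077 is a Wednesday.)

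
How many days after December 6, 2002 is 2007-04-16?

1592

Dec 6, 2002 → Dec 6, 2003: 365 days.
Dec 6, 2003 → Dec 6, 2004: 366 days (Feb 29, 2004 is in that span).
Dec 6, 2004 → Dec 6, 2005: 365 days.
Dec 6, 2005 → Dec 6, 2006: 365 days.
Dec 6, 2006 → Jan 6, 2007: 31 days (December has 31).
Jan 6, 2007 → Feb 6, 2007: 31 days (January has 31).
Feb 6, 2007 → Mar 6, 2007: 28 days (February has 28).
Mar 6, 2007 → Apr 6, 2007: 31 days (March has 31).
Apr 6, 2007 → Apr 16, 2007: 10 days.
Total: 1592 days.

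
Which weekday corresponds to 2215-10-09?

Monday

Doomsday rule: the anchor day for the 2200s is Friday. For year 15: 15÷12 = 1 r 3, and 3÷4 = 0, so 1+3+0 = 4.
Friday + 4 ≡ Tuesday — that's 2215's doomsday.
In October the doomsday date is Oct 10.
Oct 9 is 1 day before Oct 10; 1 mod 7 = 1, so Tuesday − 1 = Monday.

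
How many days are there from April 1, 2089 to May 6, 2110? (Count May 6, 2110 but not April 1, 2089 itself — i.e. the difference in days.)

Apr 1, 2089 → Apr 1, 2090: 365 days.
Apr 1, 2090 → Apr 1, 2091: 365 days.
Apr 1, 2091 → Apr 1, 2092: 366 days (Feb 29, 2092 is in that span).
Apr 1, 2092 → Apr 1, 2093: 365 days.
Apr 1, 2093 → Apr 1, 2094: 365 days.
Apr 1, 2094 → Apr 1, 2095: 365 days.
Apr 1, 2095 → Apr 1, 2096: 366 days (Feb 29, 2096 is in that span).
Apr 1, 2096 → Apr 1, 2097: 365 days.
Apr 1, 2097 → Apr 1, 2098: 365 days.
Apr 1, 2098 → Apr 1, 2099: 365 days.
Apr 1, 2099 → Apr 1, 2100: 365 days.
Apr 1, 2100 → Apr 1, 2101: 365 days.
Apr 1, 2101 → Apr 1, 2102: 365 days.
Apr 1, 2102 → Apr 1, 2103: 365 days.
Apr 1, 2103 → Apr 1, 2104: 366 days (Feb 29, 2104 is in that span).
Apr 1, 2104 → Apr 1, 2105: 365 days.
Apr 1, 2105 → Apr 1, 2106: 365 days.
Apr 1, 2106 → Apr 1, 2107: 365 days.
Apr 1, 2107 → Apr 1, 2108: 366 days (Feb 29, 2108 is in that span).
Apr 1, 2108 → Apr 1, 2109: 365 days.
Apr 1, 2109 → May 1, 2109: 30 days (April has 30).
May 1, 2109 → Jun 1, 2109: 31 days (May has 31).
Jun 1, 2109 → Jul 1, 2109: 30 days (June has 30).
Jul 1, 2109 → Aug 1, 2109: 31 days (July has 31).
Aug 1, 2109 → Sep 1, 2109: 31 days (August has 31).
Sep 1, 2109 → Oct 1, 2109: 30 days (September has 30).
Oct 1, 2109 → Nov 1, 2109: 31 days (October has 31).
Nov 1, 2109 → Dec 1, 2109: 30 days (November has 30).
Dec 1, 2109 → Jan 1, 2110: 31 days (December has 31).
Jan 1, 2110 → Feb 1, 2110: 31 days (January has 31).
Feb 1, 2110 → Mar 1, 2110: 28 days (February has 28).
Mar 1, 2110 → Apr 1, 2110: 31 days (March has 31).
Apr 1, 2110 → May 1, 2110: 30 days (April has 30).
May 1, 2110 → May 6, 2110: 5 days.
Total: 7704 days.

7704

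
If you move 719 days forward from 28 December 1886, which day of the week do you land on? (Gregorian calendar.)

Sunday

First find the weekday of Dec 28, 1886. Doomsday rule: the anchor day for the 1800s is Friday. For year 86: 86÷12 = 7 r 2, and 2÷4 = 0, so 7+2+0 = 9.
Friday + 9 ≡ Sunday — that's 1886's doomsday.
In December the doomsday date is Dec 12.
Dec 28 is 16 days after Dec 12; 16 mod 7 = 2, so Sunday + 2 = Tuesday.
719 mod 7 = 5, so 719 days after a Tuesday is Tuesday + 5 = Sunday.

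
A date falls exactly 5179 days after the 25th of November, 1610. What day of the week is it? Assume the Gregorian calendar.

First find the weekday of Nov 25, 1610. Doomsday rule: the anchor day for the 1600s is Tuesday. For year 10: 10÷12 = 0 r 10, and 10÷4 = 2, so 0+10+2 = 12.
Tuesday + 12 ≡ Sunday — that's 1610's doomsday.
In November the doomsday date is Nov 7.
Nov 25 is 18 days after Nov 7; 18 mod 7 = 4, so Sunday + 4 = Thursday.
5179 mod 7 = 6, so 5179 days after a Thursday is Thursday + 6 = Wednesday.

Wednesday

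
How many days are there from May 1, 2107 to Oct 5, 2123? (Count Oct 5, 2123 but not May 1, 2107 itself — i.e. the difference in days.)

6001

May 1, 2107 → May 1, 2108: 366 days (Feb 29, 2108 is in that span).
May 1, 2108 → May 1, 2109: 365 days.
May 1, 2109 → May 1, 2110: 365 days.
May 1, 2110 → May 1, 2111: 365 days.
May 1, 2111 → May 1, 2112: 366 days (Feb 29, 2112 is in that span).
May 1, 2112 → May 1, 2113: 365 days.
May 1, 2113 → May 1, 2114: 365 days.
May 1, 2114 → May 1, 2115: 365 days.
May 1, 2115 → May 1, 2116: 366 days (Feb 29, 2116 is in that span).
May 1, 2116 → May 1, 2117: 365 days.
May 1, 2117 → May 1, 2118: 365 days.
May 1, 2118 → May 1, 2119: 365 days.
May 1, 2119 → May 1, 2120: 366 days (Feb 29, 2120 is in that span).
May 1, 2120 → May 1, 2121: 365 days.
May 1, 2121 → May 1, 2122: 365 days.
May 1, 2122 → May 1, 2123: 365 days.
May 1, 2123 → Jun 1, 2123: 31 days (May has 31).
Jun 1, 2123 → Jul 1, 2123: 30 days (June has 30).
Jul 1, 2123 → Aug 1, 2123: 31 days (July has 31).
Aug 1, 2123 → Sep 1, 2123: 31 days (August has 31).
Sep 1, 2123 → Oct 1, 2123: 30 days (September has 30).
Oct 1, 2123 → Oct 5, 2123: 4 days.
Total: 6001 days.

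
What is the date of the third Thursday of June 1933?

June 1, 1933 is a Thursday.
The first Thursday is therefore June 1 (same day).
The third Thursday is 1 + 2×7 = June 15.

June 15, 1933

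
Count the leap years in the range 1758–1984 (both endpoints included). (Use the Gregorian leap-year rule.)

Multiples of 4 in [1758,1984]: 57.
Of those, multiples of 100: 2 (not leap unless ÷400).
Multiples of 400: 0.
Leap years = 57 − 2 + 0 = 55.

55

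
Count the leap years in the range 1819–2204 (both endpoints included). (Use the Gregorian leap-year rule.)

Multiples of 4 in [1819,2204]: 97.
Of those, multiples of 100: 4 (not leap unless ÷400).
Multiples of 400: 1.
Leap years = 97 − 4 + 1 = 94.

94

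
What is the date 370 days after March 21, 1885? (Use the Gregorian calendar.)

Mar has 31 days: +11 → Apr 1, 1885 (359 left).
Apr has 30 days: +30 → May 1, 1885 (329 left).
May has 31 days: +31 → Jun 1, 1885 (298 left).
Jun has 30 days: +30 → Jul 1, 1885 (268 left).
Jul has 31 days: +31 → Aug 1, 1885 (237 left).
Aug has 31 days: +31 → Sep 1, 1885 (206 left).
Sep has 30 days: +30 → Oct 1, 1885 (176 left).
Oct has 31 days: +31 → Nov 1, 1885 (145 left).
Nov has 30 days: +30 → Dec 1, 1885 (115 left).
Dec has 31 days: +31 → Jan 1, 1886 (84 left).
Jan has 31 days: +31 → Feb 1, 1886 (53 left).
Feb has 28 days: +28 → Mar 1, 1886 (25 left).
+25 → Mar 26, 1886.

March 26, 1886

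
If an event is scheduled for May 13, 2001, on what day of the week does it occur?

Doomsday rule: the anchor day for the 2000s is Tuesday. For year 01: 1÷12 = 0 r 1, and 1÷4 = 0, so 0+1+0 = 1.
Tuesday + 1 ≡ Wednesday — that's 2001's doomsday.
In May the doomsday date is May 9.
May 13 is 4 days after May 9; 4 mod 7 = 4, so Wednesday + 4 = Sunday.

Sunday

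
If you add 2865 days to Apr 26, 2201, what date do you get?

February 28, 2209

+365 (one year) → Apr 26, 2202 (2500 left).
+365 (one year) → Apr 26, 2203 (2135 left).
+366 (one year; includes Feb 29, 2204) → Apr 26, 2204 (1769 left).
+365 (one year) → Apr 26, 2205 (1404 left).
+365 (one year) → Apr 26, 2206 (1039 left).
+365 (one year) → Apr 26, 2207 (674 left).
+366 (one year; includes Feb 29, 2208) → Apr 26, 2208 (308 left).
Apr has 30 days: +5 → May 1, 2208 (303 left).
May has 31 days: +31 → Jun 1, 2208 (272 left).
Jun has 30 days: +30 → Jul 1, 2208 (242 left).
Jul has 31 days: +31 → Aug 1, 2208 (211 left).
Aug has 31 days: +31 → Sep 1, 2208 (180 left).
Sep has 30 days: +30 → Oct 1, 2208 (150 left).
Oct has 31 days: +31 → Nov 1, 2208 (119 left).
Nov has 30 days: +30 → Dec 1, 2208 (89 left).
Dec has 31 days: +31 → Jan 1, 2209 (58 left).
Jan has 31 days: +31 → Feb 1, 2209 (27 left).
+27 → Feb 28, 2209.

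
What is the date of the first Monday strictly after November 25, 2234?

Nov 25, 2234 is a Tuesday.
From Tuesday to the next Monday is 6 days.
Nov 25, 2234 + 6 = Dec 1, 2234.

December 1, 2234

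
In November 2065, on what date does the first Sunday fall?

November 1, 2065

November 1, 2065 is a Sunday.
The first Sunday is therefore November 1 (same day).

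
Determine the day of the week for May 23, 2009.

Doomsday rule: the anchor day for the 2000s is Tuesday. For year 09: 9÷12 = 0 r 9, and 9÷4 = 2, so 0+9+2 = 11.
Tuesday + 11 ≡ Saturday — that's 2009's doomsday.
In May the doomsday date is May 9.
May 23 is 14 days after May 9; 14 mod 7 = 0, so Saturday + 0 = Saturday.

Saturday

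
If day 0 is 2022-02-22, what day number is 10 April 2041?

Feb 22, 2022 → Feb 22, 2023: 365 days.
Feb 22, 2023 → Feb 22, 2024: 365 days.
Feb 22, 2024 → Feb 22, 2025: 366 days (Feb 29, 2024 is in that span).
Feb 22, 2025 → Feb 22, 2026: 365 days.
Feb 22, 2026 → Feb 22, 2027: 365 days.
Feb 22, 2027 → Feb 22, 2028: 365 days.
Feb 22, 2028 → Feb 22, 2029: 366 days (Feb 29, 2028 is in that span).
Feb 22, 2029 → Feb 22, 2030: 365 days.
Feb 22, 2030 → Feb 22, 2031: 365 days.
Feb 22, 2031 → Feb 22, 2032: 365 days.
Feb 22, 2032 → Feb 22, 2033: 366 days (Feb 29, 2032 is in that span).
Feb 22, 2033 → Feb 22, 2034: 365 days.
Feb 22, 2034 → Feb 22, 2035: 365 days.
Feb 22, 2035 → Feb 22, 2036: 365 days.
Feb 22, 2036 → Feb 22, 2037: 366 days (Feb 29, 2036 is in that span).
Feb 22, 2037 → Feb 22, 2038: 365 days.
Feb 22, 2038 → Feb 22, 2039: 365 days.
Feb 22, 2039 → Feb 22, 2040: 365 days.
Feb 22, 2040 → Feb 22, 2041: 366 days (Feb 29, 2040 is in that span).
Feb 22, 2041 → Mar 22, 2041: 28 days (February has 28).
Mar 22, 2041 → Apr 10, 2041: 19 days.
Total: 6987 days.

6987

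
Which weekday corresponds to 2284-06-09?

Doomsday rule: the anchor day for the 2200s is Friday. For year 84: 84÷12 = 7 r 0, and 0÷4 = 0, so 7+0+0 = 7.
Friday + 7 ≡ Friday — that's 2284's doomsday.
In June the doomsday date is Jun 6.
Jun 9 is 3 days after Jun 6; 3 mod 7 = 3, so Friday + 3 = Monday.

Monday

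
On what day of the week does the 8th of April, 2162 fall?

Doomsday rule: the anchor day for the 2100s is Sunday. For year 62: 62÷12 = 5 r 2, and 2÷4 = 0, so 5+2+0 = 7.
Sunday + 7 ≡ Sunday — that's 2162's doomsday.
In April the doomsday date is Apr 4.
Apr 8 is 4 days after Apr 4; 4 mod 7 = 4, so Sunday + 4 = Thursday.

Thursday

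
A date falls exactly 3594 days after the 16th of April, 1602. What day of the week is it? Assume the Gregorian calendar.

Apr 16, 1602 is a Tuesday.
3594 mod 7 = 3, so 3594 days after a Tuesday is Tuesday + 3 = Friday.

Friday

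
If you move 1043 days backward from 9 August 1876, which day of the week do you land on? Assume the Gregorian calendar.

Wednesday

Aug 9, 1876 is a Wednesday.
1043 mod 7 = 0, so 1043 days before a Wednesday is Wednesday − 0 = Wednesday.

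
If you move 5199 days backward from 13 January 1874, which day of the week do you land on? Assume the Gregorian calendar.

First find the weekday of Jan 13, 1874. Doomsday rule: the anchor day for the 1800s is Friday. For year 74: 74÷12 = 6 r 2, and 2÷4 = 0, so 6+2+0 = 8.
Friday + 8 ≡ Saturday — that's 1874's doomsday.
In January the doomsday date is Jan 3 (1874 is not a leap year).
Jan 13 is 10 days after Jan 3; 10 mod 7 = 3, so Saturday + 3 = Tuesday.
5199 mod 7 = 5, so 5199 days before a Tuesday is Tuesday − 5 = Thursday.

Thursday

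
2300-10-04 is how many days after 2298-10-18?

716

Oct 18, 2298 → Oct 18, 2299: 365 days.
Oct 18, 2299 → Nov 18, 2299: 31 days (October has 31).
Nov 18, 2299 → Dec 18, 2299: 30 days (November has 30).
Dec 18, 2299 → Jan 18, 2300: 31 days (December has 31).
Jan 18, 2300 → Feb 18, 2300: 31 days (January has 31).
Feb 18, 2300 → Mar 18, 2300: 28 days (February has 28).
Mar 18, 2300 → Apr 18, 2300: 31 days (March has 31).
Apr 18, 2300 → May 18, 2300: 30 days (April has 30).
May 18, 2300 → Jun 18, 2300: 31 days (May has 31).
Jun 18, 2300 → Jul 18, 2300: 30 days (June has 30).
Jul 18, 2300 → Aug 18, 2300: 31 days (July has 31).
Aug 18, 2300 → Sep 18, 2300: 31 days (August has 31).
Sep 18, 2300 → Oct 4, 2300: 16 days.
Total: 716 days.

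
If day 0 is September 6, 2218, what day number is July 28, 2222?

1421

Sep 6, 2218 → Sep 6, 2219: 365 days.
Sep 6, 2219 → Sep 6, 2220: 366 days (Feb 29, 2220 is in that span).
Sep 6, 2220 → Sep 6, 2221: 365 days.
Sep 6, 2221 → Oct 6, 2221: 30 days (September has 30).
Oct 6, 2221 → Nov 6, 2221: 31 days (October has 31).
Nov 6, 2221 → Dec 6, 2221: 30 days (November has 30).
Dec 6, 2221 → Jan 6, 2222: 31 days (December has 31).
Jan 6, 2222 → Feb 6, 2222: 31 days (January has 31).
Feb 6, 2222 → Mar 6, 2222: 28 days (February has 28).
Mar 6, 2222 → Apr 6, 2222: 31 days (March has 31).
Apr 6, 2222 → May 6, 2222: 30 days (April has 30).
May 6, 2222 → Jun 6, 2222: 31 days (May has 31).
Jun 6, 2222 → Jul 6, 2222: 30 days (June has 30).
Jul 6, 2222 → Jul 28, 2222: 22 days.
Total: 1421 days.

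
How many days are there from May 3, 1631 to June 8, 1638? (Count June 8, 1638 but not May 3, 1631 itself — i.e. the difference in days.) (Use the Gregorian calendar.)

2593

May 3, 1631 → May 3, 1632: 366 days (Feb 29, 1632 is in that span).
May 3, 1632 → May 3, 1633: 365 days.
May 3, 1633 → May 3, 1634: 365 days.
May 3, 1634 → May 3, 1635: 365 days.
May 3, 1635 → May 3, 1636: 366 days (Feb 29, 1636 is in that span).
May 3, 1636 → May 3, 1637: 365 days.
May 3, 1637 → May 3, 1638: 365 days.
May 3, 1638 → Jun 3, 1638: 31 days (May has 31).
Jun 3, 1638 → Jun 8, 1638: 5 days.
Total: 2593 days.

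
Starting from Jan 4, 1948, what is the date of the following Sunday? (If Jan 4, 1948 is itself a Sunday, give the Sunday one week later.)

Jan 4, 1948 is a Sunday.
From Sunday to the next Sunday is 7 days.
Jan 4, 1948 + 7 = Jan 11, 1948.

January 11, 1948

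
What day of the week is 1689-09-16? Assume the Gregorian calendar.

Friday

Doomsday rule: the anchor day for the 1600s is Tuesday. For year 89: 89÷12 = 7 r 5, and 5÷4 = 1, so 7+5+1 = 13.
Tuesday + 13 ≡ Monday — that's 1689's doomsday.
In September the doomsday date is Sep 5.
Sep 16 is 11 days after Sep 5; 11 mod 7 = 4, so Monday + 4 = Friday.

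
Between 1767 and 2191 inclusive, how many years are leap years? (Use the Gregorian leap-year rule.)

Multiples of 4 in [1767,2191]: 106.
Of those, multiples of 100: 4 (not leap unless ÷400).
Multiples of 400: 1.
Leap years = 106 − 4 + 1 = 103.

103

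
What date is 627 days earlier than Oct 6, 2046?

January 17, 2045

−365 (one year) → Oct 6, 2045 (262 left).
−6 → Sep 30, 2045 (end of Sep, 30 days; 256 left).
−30 → Aug 31, 2045 (end of Aug, 31 days; 226 left).
−31 → Jul 31, 2045 (end of Jul, 31 days; 195 left).
−31 → Jun 30, 2045 (end of Jun, 30 days; 164 left).
−30 → May 31, 2045 (end of May, 31 days; 134 left).
−31 → Apr 30, 2045 (end of Apr, 30 days; 103 left).
−30 → Mar 31, 2045 (end of Mar, 31 days; 73 left).
−31 → Feb 28, 2045 (end of Feb, 28 days; 42 left).
−28 → Jan 31, 2045 (end of Jan, 31 days; 14 left).
−14 → Jan 17, 2045.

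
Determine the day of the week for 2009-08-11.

Tuesday

Doomsday rule: the anchor day for the 2000s is Tuesday. For year 09: 9÷12 = 0 r 9, and 9÷4 = 2, so 0+9+2 = 11.
Tuesday + 11 ≡ Saturday — that's 2009's doomsday.
In August the doomsday date is Aug 8.
Aug 11 is 3 days after Aug 8; 3 mod 7 = 3, so Saturday + 3 = Tuesday.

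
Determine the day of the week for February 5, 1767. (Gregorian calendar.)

Doomsday rule: the anchor day for the 1700s is Sunday. For year 67: 67÷12 = 5 r 7, and 7÷4 = 1, so 5+7+1 = 13.
Sunday + 13 ≡ Saturday — that's 1767's doomsday.
In February the doomsday date is Feb 28 (1767 is not a leap year).
Feb 5 is 23 days before Feb 28; 23 mod 7 = 2, so Saturday − 2 = Thursday.

Thursday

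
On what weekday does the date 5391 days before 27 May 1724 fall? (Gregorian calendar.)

May 27, 1724 is a Saturday.
5391 mod 7 = 1, so 5391 days before a Saturday is Saturday − 1 = Friday.

Friday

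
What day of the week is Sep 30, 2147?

Doomsday rule: the anchor day for the 2100s is Sunday. For year 47: 47÷12 = 3 r 11, and 11÷4 = 2, so 3+11+2 = 16.
Sunday + 16 ≡ Tuesday — that's 2147's doomsday.
In September the doomsday date is Sep 5.
Sep 30 is 25 days after Sep 5; 25 mod 7 = 4, so Tuesday + 4 = Saturday.

Saturday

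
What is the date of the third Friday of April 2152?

April 1, 2152 is a Saturday.
The first Friday is therefore April 7 (6 days later).
The third Friday is 7 + 2×7 = April 21.

April 21, 2152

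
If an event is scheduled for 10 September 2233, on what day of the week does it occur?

Tuesday

January 1, 2233 is a Tuesday.
Jan 1, 2233 → Feb 1, 2233: 31 days (January has 31).
Feb 1, 2233 → Mar 1, 2233: 28 days (February has 28).
Mar 1, 2233 → Apr 1, 2233: 31 days (March has 31).
Apr 1, 2233 → May 1, 2233: 30 days (April has 30).
May 1, 2233 → Jun 1, 2233: 31 days (May has 31).
Jun 1, 2233 → Jul 1, 2233: 30 days (June has 30).
Jul 1, 2233 → Aug 1, 2233: 31 days (July has 31).
Aug 1, 2233 → Sep 1, 2233: 31 days (August has 31).
Sep 1, 2233 → Sep 10, 2233: 9 days.
Total: 252 days.
252 mod 7 = 0, so Tuesday + 0 = Tuesday.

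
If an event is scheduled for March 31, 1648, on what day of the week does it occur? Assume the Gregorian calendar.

Tuesday

Doomsday rule: the anchor day for the 1600s is Tuesday. For year 48: 48÷12 = 4 r 0, and 0÷4 = 0, so 4+0+0 = 4.
Tuesday + 4 ≡ Saturday — that's 1648's doomsday.
In March the doomsday date is Mar 14.
Mar 31 is 17 days after Mar 14; 17 mod 7 = 3, so Saturday + 3 = Tuesday.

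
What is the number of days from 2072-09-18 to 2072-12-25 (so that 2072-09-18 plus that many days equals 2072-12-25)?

Sep 18, 2072 → Oct 18, 2072: 30 days (September has 30).
Oct 18, 2072 → Nov 18, 2072: 31 days (October has 31).
Nov 18, 2072 → Dec 18, 2072: 30 days (November has 30).
Dec 18, 2072 → Dec 25, 2072: 7 days.
Total: 98 days.

98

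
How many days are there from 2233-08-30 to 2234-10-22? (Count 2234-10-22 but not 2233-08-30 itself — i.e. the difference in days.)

Aug 30, 2233 → Aug 30, 2234: 365 days.
Aug 30, 2234 → Sep 30, 2234: 31 days (August has 31).
Sep 30, 2234 → Oct 22, 2234: 22 days.
Total: 418 days.

418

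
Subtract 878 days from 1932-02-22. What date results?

September 27, 1929

−365 (one year) → Feb 22, 1931 (513 left).
−365 (one year) → Feb 22, 1930 (148 left).
−22 → Jan 31, 1930 (end of Jan, 31 days; 126 left).
−31 → Dec 31, 1929 (end of Dec, 31 days; 95 left).
−31 → Nov 30, 1929 (end of Nov, 30 days; 64 left).
−30 → Oct 31, 1929 (end of Oct, 31 days; 34 left).
−31 → Sep 30, 1929 (end of Sep, 30 days; 3 left).
−3 → Sep 27, 1929.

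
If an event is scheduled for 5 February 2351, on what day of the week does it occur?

Monday

Doomsday rule: the anchor day for the 2300s is Wednesday. For year 51: 51÷12 = 4 r 3, and 3÷4 = 0, so 4+3+0 = 7.
Wednesday + 7 ≡ Wednesday — that's 2351's doomsday.
In February the doomsday date is Feb 28 (2351 is not a leap year).
Feb 5 is 23 days before Feb 28; 23 mod 7 = 2, so Wednesday − 2 = Monday.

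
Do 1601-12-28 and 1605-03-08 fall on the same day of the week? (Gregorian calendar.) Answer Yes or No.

No

From Dec 28, 1601 to Mar 8, 1605 is 1166 days.
1166 mod 7 = 4, so they are different weekdays.
(Dec 28, 1601 is a Friday; Mar 8, 1605 is a Tuesday.)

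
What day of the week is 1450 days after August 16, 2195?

Monday

Aug 16, 2195 is a Sunday.
1450 mod 7 = 1, so 1450 days after a Sunday is Sunday + 1 = Monday.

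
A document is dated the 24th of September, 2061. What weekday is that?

January 1, 2061 is a Saturday.
Jan 1, 2061 → Feb 1, 2061: 31 days (January has 31).
Feb 1, 2061 → Mar 1, 2061: 28 days (February has 28).
Mar 1, 2061 → Apr 1, 2061: 31 days (March has 31).
Apr 1, 2061 → May 1, 2061: 30 days (April has 30).
May 1, 2061 → Jun 1, 2061: 31 days (May has 31).
Jun 1, 2061 → Jul 1, 2061: 30 days (June has 30).
Jul 1, 2061 → Aug 1, 2061: 31 days (July has 31).
Aug 1, 2061 → Sep 1, 2061: 31 days (August has 31).
Sep 1, 2061 → Sep 24, 2061: 23 days.
Total: 266 days.
266 mod 7 = 0, so Saturday + 0 = Saturday.

Saturday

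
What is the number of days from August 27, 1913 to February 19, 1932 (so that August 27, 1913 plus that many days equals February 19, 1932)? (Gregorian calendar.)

Aug 27, 1913 → Aug 27, 1914: 365 days.
Aug 27, 1914 → Aug 27, 1915: 365 days.
Aug 27, 1915 → Aug 27, 1916: 366 days (Feb 29, 1916 is in that span).
Aug 27, 1916 → Aug 27, 1917: 365 days.
Aug 27, 1917 → Aug 27, 1918: 365 days.
Aug 27, 1918 → Aug 27, 1919: 365 days.
Aug 27, 1919 → Aug 27, 1920: 366 days (Feb 29, 1920 is in that span).
Aug 27, 1920 → Aug 27, 1921: 365 days.
Aug 27, 1921 → Aug 27, 1922: 365 days.
Aug 27, 1922 → Aug 27, 1923: 365 days.
Aug 27, 1923 → Aug 27, 1924: 366 days (Feb 29, 1924 is in that span).
Aug 27, 1924 → Aug 27, 1925: 365 days.
Aug 27, 1925 → Aug 27, 1926: 365 days.
Aug 27, 1926 → Aug 27, 1927: 365 days.
Aug 27, 1927 → Aug 27, 1928: 366 days (Feb 29, 1928 is in that span).
Aug 27, 1928 → Aug 27, 1929: 365 days.
Aug 27, 1929 → Aug 27, 1930: 365 days.
Aug 27, 1930 → Aug 27, 1931: 365 days.
Aug 27, 1931 → Sep 27, 1931: 31 days (August has 31).
Sep 27, 1931 → Oct 27, 1931: 30 days (September has 30).
Oct 27, 1931 → Nov 27, 1931: 31 days (October has 31).
Nov 27, 1931 → Dec 27, 1931: 30 days (November has 30).
Dec 27, 1931 → Jan 27, 1932: 31 days (December has 31).
Jan 27, 1932 → Feb 19, 1932: 23 days.
Total: 6750 days.

6750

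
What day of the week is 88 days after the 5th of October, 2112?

Sunday

First find the weekday of Oct 5, 2112. Doomsday rule: the anchor day for the 2100s is Sunday. For year 12: 12÷12 = 1 r 0, and 0÷4 = 0, so 1+0+0 = 1.
Sunday + 1 ≡ Monday — that's 2112's doomsday.
In October the doomsday date is Oct 10.
Oct 5 is 5 days before Oct 10; 5 mod 7 = 5, so Monday − 5 = Wednesday.
88 mod 7 = 4, so 88 days after a Wednesday is Wednesday + 4 = Sunday.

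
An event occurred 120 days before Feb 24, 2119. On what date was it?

October 27, 2118

−24 → Jan 31, 2119 (end of Jan, 31 days; 96 left).
−31 → Dec 31, 2118 (end of Dec, 31 days; 65 left).
−31 → Nov 30, 2118 (end of Nov, 30 days; 34 left).
−30 → Oct 31, 2118 (end of Oct, 31 days; 4 left).
−4 → Oct 27, 2118.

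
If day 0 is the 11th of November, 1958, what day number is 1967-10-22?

Nov 11, 1958 → Nov 11, 1959: 365 days.
Nov 11, 1959 → Nov 11, 1960: 366 days (Feb 29, 1960 is in that span).
Nov 11, 1960 → Nov 11, 1961: 365 days.
Nov 11, 1961 → Nov 11, 1962: 365 days.
Nov 11, 1962 → Nov 11, 1963: 365 days.
Nov 11, 1963 → Nov 11, 1964: 366 days (Feb 29, 1964 is in that span).
Nov 11, 1964 → Nov 11, 1965: 365 days.
Nov 11, 1965 → Nov 11, 1966: 365 days.
Nov 11, 1966 → Dec 11, 1966: 30 days (November has 30).
Dec 11, 1966 → Jan 11, 1967: 31 days (December has 31).
Jan 11, 1967 → Feb 11, 1967: 31 days (January has 31).
Feb 11, 1967 → Mar 11, 1967: 28 days (February has 28).
Mar 11, 1967 → Apr 11, 1967: 31 days (March has 31).
Apr 11, 1967 → May 11, 1967: 30 days (April has 30).
May 11, 1967 → Jun 11, 1967: 31 days (May has 31).
Jun 11, 1967 → Jul 11, 1967: 30 days (June has 30).
Jul 11, 1967 → Aug 11, 1967: 31 days (July has 31).
Aug 11, 1967 → Sep 11, 1967: 31 days (August has 31).
Sep 11, 1967 → Oct 11, 1967: 30 days (September has 30).
Oct 11, 1967 → Oct 22, 1967: 11 days.
Total: 3267 days.

3267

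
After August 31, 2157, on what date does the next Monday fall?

September 5, 2157

Aug 31, 2157 is a Wednesday.
From Wednesday to the next Monday is 5 days.
Aug 31, 2157 + 5 = Sep 5, 2157.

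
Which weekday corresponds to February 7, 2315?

Doomsday rule: the anchor day for the 2300s is Wednesday. For year 15: 15÷12 = 1 r 3, and 3÷4 = 0, so 1+3+0 = 4.
Wednesday + 4 ≡ Sunday — that's 2315's doomsday.
In February the doomsday date is Feb 28 (2315 is not a leap year).
Feb 7 is 21 days before Feb 28; 21 mod 7 = 0, so Sunday − 0 = Sunday.

Sunday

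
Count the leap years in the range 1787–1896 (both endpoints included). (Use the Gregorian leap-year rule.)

Multiples of 4 in [1787,1896]: 28.
Of those, multiples of 100: 1 (not leap unless ÷400).
Multiples of 400: 0.
Leap years = 28 − 1 + 0 = 27.

27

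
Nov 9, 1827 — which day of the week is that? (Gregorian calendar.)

Friday

January 1, 1827 is a Monday.
Jan 1, 1827 → Feb 1, 1827: 31 days (January has 31).
Feb 1, 1827 → Mar 1, 1827: 28 days (February has 28).
Mar 1, 1827 → Apr 1, 1827: 31 days (March has 31).
Apr 1, 1827 → May 1, 1827: 30 days (April has 30).
May 1, 1827 → Jun 1, 1827: 31 days (May has 31).
Jun 1, 1827 → Jul 1, 1827: 30 days (June has 30).
Jul 1, 1827 → Aug 1, 1827: 31 days (July has 31).
Aug 1, 1827 → Sep 1, 1827: 31 days (August has 31).
Sep 1, 1827 → Oct 1, 1827: 30 days (September has 30).
Oct 1, 1827 → Nov 1, 1827: 31 days (October has 31).
Nov 1, 1827 → Nov 9, 1827: 8 days.
Total: 312 days.
312 mod 7 = 4, so Monday + 4 = Friday.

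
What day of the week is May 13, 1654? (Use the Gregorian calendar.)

Doomsday rule: the anchor day for the 1600s is Tuesday. For year 54: 54÷12 = 4 r 6, and 6÷4 = 1, so 4+6+1 = 11.
Tuesday + 11 ≡ Saturday — that's 1654's doomsday.
In May the doomsday date is May 9.
May 13 is 4 days after May 9; 4 mod 7 = 4, so Saturday + 4 = Wednesday.

Wednesday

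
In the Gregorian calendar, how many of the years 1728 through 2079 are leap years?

86

Multiples of 4 in [1728,2079]: 88.
Of those, multiples of 100: 3 (not leap unless ÷400).
Multiples of 400: 1.
Leap years = 88 − 3 + 1 = 86.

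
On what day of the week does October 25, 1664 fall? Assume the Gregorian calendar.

Doomsday rule: the anchor day for the 1600s is Tuesday. For year 64: 64÷12 = 5 r 4, and 4÷4 = 1, so 5+4+1 = 10.
Tuesday + 10 ≡ Friday — that's 1664's doomsday.
In October the doomsday date is Oct 10.
Oct 25 is 15 days after Oct 10; 15 mod 7 = 1, so Friday + 1 = Saturday.

Saturday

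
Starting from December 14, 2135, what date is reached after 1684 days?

+366 (one year; includes Feb 29, 2136) → Dec 14, 2136 (1318 left).
+365 (one year) → Dec 14, 2137 (953 left).
+365 (one year) → Dec 14, 2138 (588 left).
+365 (one year) → Dec 14, 2139 (223 left).
Dec has 31 days: +18 → Jan 1, 2140 (205 left).
Jan has 31 days: +31 → Feb 1, 2140 (174 left).
Feb has 29 days: +29 → Mar 1, 2140 (145 left).
Mar has 31 days: +31 → Apr 1, 2140 (114 left).
Apr has 30 days: +30 → May 1, 2140 (84 left).
May has 31 days: +31 → Jun 1, 2140 (53 left).
Jun has 30 days: +30 → Jul 1, 2140 (23 left).
+23 → Jul 24, 2140.

July 24, 2140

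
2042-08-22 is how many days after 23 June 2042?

60

Jun 23, 2042 → Jul 23, 2042: 30 days (June has 30).
Jul 23, 2042 → Aug 22, 2042: 30 days.
Total: 60 days.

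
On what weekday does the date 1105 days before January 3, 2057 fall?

Thursday

First find the weekday of Jan 3, 2057. Doomsday rule: the anchor day for the 2000s is Tuesday. For year 57: 57÷12 = 4 r 9, and 9÷4 = 2, so 4+9+2 = 15.
Tuesday + 15 ≡ Wednesday — that's 2057's doomsday.
In January the doomsday date is Jan 3 (2057 is not a leap year).
Jan 3 is the doomsday itself: Wednesday.
1105 mod 7 = 6, so 1105 days before a Wednesday is Wednesday − 6 = Thursday.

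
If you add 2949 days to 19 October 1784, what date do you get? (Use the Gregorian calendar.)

+365 (one year) → Oct 19, 1785 (2584 left).
+365 (one year) → Oct 19, 1786 (2219 left).
+365 (one year) → Oct 19, 1787 (1854 left).
+366 (one year; includes Feb 29, 1788) → Oct 19, 1788 (1488 left).
+365 (one year) → Oct 19, 1789 (1123 left).
+365 (one year) → Oct 19, 1790 (758 left).
+365 (one year) → Oct 19, 1791 (393 left).
Oct has 31 days: +13 → Nov 1, 1791 (380 left).
Nov has 30 days: +30 → Dec 1, 1791 (350 left).
Dec has 31 days: +31 → Jan 1, 1792 (319 left).
Jan has 31 days: +31 → Feb 1, 1792 (288 left).
Feb has 29 days: +29 → Mar 1, 1792 (259 left).
Mar has 31 days: +31 → Apr 1, 1792 (228 left).
Apr has 30 days: +30 → May 1, 1792 (198 left).
May has 31 days: +31 → Jun 1, 1792 (167 left).
Jun has 30 days: +30 → Jul 1, 1792 (137 left).
Jul has 31 days: +31 → Aug 1, 1792 (106 left).
Aug has 31 days: +31 → Sep 1, 1792 (75 left).
Sep has 30 days: +30 → Oct 1, 1792 (45 left).
Oct has 31 days: +31 → Nov 1, 1792 (14 left).
+14 → Nov 15, 1792.

November 15, 1792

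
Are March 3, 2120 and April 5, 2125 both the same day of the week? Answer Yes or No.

From Mar 3, 2120 to Apr 5, 2125 is 1859 days.
1859 mod 7 = 4, so they are different weekdays.
(Mar 3, 2120 is a Sunday; Apr 5, 2125 is a Thursday.)

No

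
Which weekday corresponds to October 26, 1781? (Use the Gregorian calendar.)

Doomsday rule: the anchor day for the 1700s is Sunday. For year 81: 81÷12 = 6 r 9, and 9÷4 = 2, so 6+9+2 = 17.
Sunday + 17 ≡ Wednesday — that's 1781's doomsday.
In October the doomsday date is Oct 10.
Oct 26 is 16 days after Oct 10; 16 mod 7 = 2, so Wednesday + 2 = Friday.

Friday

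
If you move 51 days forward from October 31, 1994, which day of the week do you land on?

First find the weekday of Oct 31, 1994. Doomsday rule: the anchor day for the 1900s is Wednesday. For year 94: 94÷12 = 7 r 10, and 10÷4 = 2, so 7+10+2 = 19.
Wednesday + 19 ≡ Monday — that's 1994's doomsday.
In October the doomsday date is Oct 10.
Oct 31 is 21 days after Oct 10; 21 mod 7 = 0, so Monday + 0 = Monday.
51 mod 7 = 2, so 51 days after a Monday is Monday + 2 = Wednesday.

Wednesday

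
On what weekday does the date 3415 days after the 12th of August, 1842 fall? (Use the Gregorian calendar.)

Thursday

Aug 12, 1842 is a Friday.
3415 mod 7 = 6, so 3415 days after a Friday is Friday + 6 = Thursday.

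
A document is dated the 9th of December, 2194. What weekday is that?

Doomsday rule: the anchor day for the 2100s is Sunday. For year 94: 94÷12 = 7 r 10, and 10÷4 = 2, so 7+10+2 = 19.
Sunday + 19 ≡ Friday — that's 2194's doomsday.
In December the doomsday date is Dec 12.
Dec 9 is 3 days before Dec 12; 3 mod 7 = 3, so Friday − 3 = Tuesday.

Tuesday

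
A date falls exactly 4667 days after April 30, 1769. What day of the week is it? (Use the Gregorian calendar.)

Friday

First find the weekday of Apr 30, 1769. Doomsday rule: the anchor day for the 1700s is Sunday. For year 69: 69÷12 = 5 r 9, and 9÷4 = 2, so 5+9+2 = 16.
Sunday + 16 ≡ Tuesday — that's 1769's doomsday.
In April the doomsday date is Apr 4.
Apr 30 is 26 days after Apr 4; 26 mod 7 = 5, so Tuesday + 5 = Sunday.
4667 mod 7 = 5, so 4667 days after a Sunday is Sunday + 5 = Friday.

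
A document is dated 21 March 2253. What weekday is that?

Monday

Doomsday rule: the anchor day for the 2200s is Friday. For year 53: 53÷12 = 4 r 5, and 5÷4 = 1, so 4+5+1 = 10.
Friday + 10 ≡ Monday — that's 2253's doomsday.
In March the doomsday date is Mar 14.
Mar 21 is 7 days after Mar 14; 7 mod 7 = 0, so Monday + 0 = Monday.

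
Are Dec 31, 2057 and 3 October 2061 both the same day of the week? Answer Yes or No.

From Dec 31, 2057 to Oct 3, 2061 is 1372 days.
1372 mod 7 = 0, so they are the same weekday.
(Dec 31, 2057 is a Monday; Oct 3, 2061 is a Monday.)

Yes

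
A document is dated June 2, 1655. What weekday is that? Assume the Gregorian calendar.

Wednesday

Doomsday rule: the anchor day for the 1600s is Tuesday. For year 55: 55÷12 = 4 r 7, and 7÷4 = 1, so 4+7+1 = 12.
Tuesday + 12 ≡ Sunday — that's 1655's doomsday.
In June the doomsday date is Jun 6.
Jun 2 is 4 days before Jun 6; 4 mod 7 = 4, so Sunday − 4 = Wednesday.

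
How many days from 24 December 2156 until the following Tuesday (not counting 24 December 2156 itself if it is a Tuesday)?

Dec 24, 2156 is a Friday.
From Friday to the next Tuesday is 4 days.

4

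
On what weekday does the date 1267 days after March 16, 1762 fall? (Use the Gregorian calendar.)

First find the weekday of Mar 16, 1762. Doomsday rule: the anchor day for the 1700s is Sunday. For year 62: 62÷12 = 5 r 2, and 2÷4 = 0, so 5+2+0 = 7.
Sunday + 7 ≡ Sunday — that's 1762's doomsday.
In March the doomsday date is Mar 14.
Mar 16 is 2 days after Mar 14; 2 mod 7 = 2, so Sunday + 2 = Tuesday.
1267 mod 7 = 0, so 1267 days after a Tuesday is Tuesday + 0 = Tuesday.

Tuesday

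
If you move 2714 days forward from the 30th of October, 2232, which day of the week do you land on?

Sunday

First find the weekday of Oct 30, 2232. Doomsday rule: the anchor day for the 2200s is Friday. For year 32: 32÷12 = 2 r 8, and 8÷4 = 2, so 2+8+2 = 12.
Friday + 12 ≡ Wednesday — that's 2232's doomsday.
In October the doomsday date is Oct 10.
Oct 30 is 20 days after Oct 10; 20 mod 7 = 6, so Wednesday + 6 = Tuesday.
2714 mod 7 = 5, so 2714 days after a Tuesday is Tuesday + 5 = Sunday.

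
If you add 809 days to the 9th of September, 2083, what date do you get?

November 26, 2085

+366 (one year; includes Feb 29, 2084) → Sep 9, 2084 (443 left).
+365 (one year) → Sep 9, 2085 (78 left).
Sep has 30 days: +22 → Oct 1, 2085 (56 left).
Oct has 31 days: +31 → Nov 1, 2085 (25 left).
+25 → Nov 26, 2085.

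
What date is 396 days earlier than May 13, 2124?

April 13, 2123

−13 → Apr 30, 2124 (end of Apr, 30 days; 383 left).
−30 → Mar 31, 2124 (end of Mar, 31 days; 353 left).
−31 → Feb 29, 2124 (end of Feb, 29 days; 322 left).
−29 → Jan 31, 2124 (end of Jan, 31 days; 293 left).
−31 → Dec 31, 2123 (end of Dec, 31 days; 262 left).
−31 → Nov 30, 2123 (end of Nov, 30 days; 231 left).
−30 → Oct 31, 2123 (end of Oct, 31 days; 201 left).
−31 → Sep 30, 2123 (end of Sep, 30 days; 170 left).
−30 → Aug 31, 2123 (end of Aug, 31 days; 140 left).
−31 → Jul 31, 2123 (end of Jul, 31 days; 109 left).
−31 → Jun 30, 2123 (end of Jun, 30 days; 78 left).
−30 → May 31, 2123 (end of May, 31 days; 48 left).
−31 → Apr 30, 2123 (end of Apr, 30 days; 17 left).
−17 → Apr 13, 2123.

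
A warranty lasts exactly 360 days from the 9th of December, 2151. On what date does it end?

Dec has 31 days: +23 → Jan 1, 2152 (337 left).
Jan has 31 days: +31 → Feb 1, 2152 (306 left).
Feb has 29 days: +29 → Mar 1, 2152 (277 left).
Mar has 31 days: +31 → Apr 1, 2152 (246 left).
Apr has 30 days: +30 → May 1, 2152 (216 left).
May has 31 days: +31 → Jun 1, 2152 (185 left).
Jun has 30 days: +30 → Jul 1, 2152 (155 left).
Jul has 31 days: +31 → Aug 1, 2152 (124 left).
Aug has 31 days: +31 → Sep 1, 2152 (93 left).
Sep has 30 days: +30 → Oct 1, 2152 (63 left).
Oct has 31 days: +31 → Nov 1, 2152 (32 left).
Nov has 30 days: +30 → Dec 1, 2152 (2 left).
+2 → Dec 3, 2152.

December 3, 2152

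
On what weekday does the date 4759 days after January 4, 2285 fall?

Saturday

Jan 4, 2285 is a Sunday.
4759 mod 7 = 6, so 4759 days after a Sunday is Sunday + 6 = Saturday.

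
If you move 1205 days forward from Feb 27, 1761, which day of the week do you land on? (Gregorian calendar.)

Saturday

First find the weekday of Feb 27, 1761. Doomsday rule: the anchor day for the 1700s is Sunday. For year 61: 61÷12 = 5 r 1, and 1÷4 = 0, so 5+1+0 = 6.
Sunday + 6 ≡ Saturday — that's 1761's doomsday.
In February the doomsday date is Feb 28 (1761 is not a leap year).
Feb 27 is 1 day before Feb 28; 1 mod 7 = 1, so Saturday − 1 = Friday.
1205 mod 7 = 1, so 1205 days after a Friday is Friday + 1 = Saturday.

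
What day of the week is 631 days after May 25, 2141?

Friday

First find the weekday of May 25, 2141. Doomsday rule: the anchor day for the 2100s is Sunday. For year 41: 41÷12 = 3 r 5, and 5÷4 = 1, so 3+5+1 = 9.
Sunday + 9 ≡ Tuesday — that's 2141's doomsday.
In May the doomsday date is May 9.
May 25 is 16 days after May 9; 16 mod 7 = 2, so Tuesday + 2 = Thursday.
631 mod 7 = 1, so 631 days after a Thursday is Thursday + 1 = Friday.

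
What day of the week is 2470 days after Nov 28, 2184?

First find the weekday of Nov 28, 2184. Doomsday rule: the anchor day for the 2100s is Sunday. For year 84: 84÷12 = 7 r 0, and 0÷4 = 0, so 7+0+0 = 7.
Sunday + 7 ≡ Sunday — that's 2184's doomsday.
In November the doomsday date is Nov 7.
Nov 28 is 21 days after Nov 7; 21 mod 7 = 0, so Sunday + 0 = Sunday.
2470 mod 7 = 6, so 2470 days after a Sunday is Sunday + 6 = Saturday.

Saturday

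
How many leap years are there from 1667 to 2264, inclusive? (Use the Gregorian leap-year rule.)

Multiples of 4 in [1667,2264]: 150.
Of those, multiples of 100: 6 (not leap unless ÷400).
Multiples of 400: 1.
Leap years = 150 − 6 + 1 = 145.

145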